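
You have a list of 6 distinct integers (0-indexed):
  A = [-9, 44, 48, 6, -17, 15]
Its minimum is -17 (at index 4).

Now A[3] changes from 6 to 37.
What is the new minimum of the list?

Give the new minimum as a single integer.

Old min = -17 (at index 4)
Change: A[3] 6 -> 37
Changed element was NOT the old min.
  New min = min(old_min, new_val) = min(-17, 37) = -17

Answer: -17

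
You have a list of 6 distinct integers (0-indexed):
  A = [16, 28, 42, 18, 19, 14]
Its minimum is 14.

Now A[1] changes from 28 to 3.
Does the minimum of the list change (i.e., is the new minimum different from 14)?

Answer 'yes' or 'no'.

Old min = 14
Change: A[1] 28 -> 3
Changed element was NOT the min; min changes only if 3 < 14.
New min = 3; changed? yes

Answer: yes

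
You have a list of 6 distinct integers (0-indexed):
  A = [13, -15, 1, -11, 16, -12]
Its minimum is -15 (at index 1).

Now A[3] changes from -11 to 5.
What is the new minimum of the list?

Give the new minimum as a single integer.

Old min = -15 (at index 1)
Change: A[3] -11 -> 5
Changed element was NOT the old min.
  New min = min(old_min, new_val) = min(-15, 5) = -15

Answer: -15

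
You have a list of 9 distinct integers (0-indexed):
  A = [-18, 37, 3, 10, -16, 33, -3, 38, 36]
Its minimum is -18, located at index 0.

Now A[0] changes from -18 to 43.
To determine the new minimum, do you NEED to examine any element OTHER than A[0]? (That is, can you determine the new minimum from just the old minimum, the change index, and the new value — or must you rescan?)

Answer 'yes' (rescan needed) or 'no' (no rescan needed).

Answer: yes

Derivation:
Old min = -18 at index 0
Change at index 0: -18 -> 43
Index 0 WAS the min and new value 43 > old min -18. Must rescan other elements to find the new min.
Needs rescan: yes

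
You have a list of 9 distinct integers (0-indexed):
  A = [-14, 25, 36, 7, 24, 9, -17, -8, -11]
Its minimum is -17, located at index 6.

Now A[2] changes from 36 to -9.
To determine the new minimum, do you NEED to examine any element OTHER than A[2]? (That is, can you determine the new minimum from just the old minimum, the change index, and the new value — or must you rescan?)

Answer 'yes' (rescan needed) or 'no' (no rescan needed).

Old min = -17 at index 6
Change at index 2: 36 -> -9
Index 2 was NOT the min. New min = min(-17, -9). No rescan of other elements needed.
Needs rescan: no

Answer: no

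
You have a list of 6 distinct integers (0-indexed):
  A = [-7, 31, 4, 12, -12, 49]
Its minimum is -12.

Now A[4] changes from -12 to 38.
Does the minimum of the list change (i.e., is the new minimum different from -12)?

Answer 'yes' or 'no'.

Answer: yes

Derivation:
Old min = -12
Change: A[4] -12 -> 38
Changed element was the min; new min must be rechecked.
New min = -7; changed? yes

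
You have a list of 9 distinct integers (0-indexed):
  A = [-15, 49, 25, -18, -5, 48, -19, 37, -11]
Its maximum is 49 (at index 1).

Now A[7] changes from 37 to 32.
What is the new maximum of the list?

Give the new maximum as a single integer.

Answer: 49

Derivation:
Old max = 49 (at index 1)
Change: A[7] 37 -> 32
Changed element was NOT the old max.
  New max = max(old_max, new_val) = max(49, 32) = 49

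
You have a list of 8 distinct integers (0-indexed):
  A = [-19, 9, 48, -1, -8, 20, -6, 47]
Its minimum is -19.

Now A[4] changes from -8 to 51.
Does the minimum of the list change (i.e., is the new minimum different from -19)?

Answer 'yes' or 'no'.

Answer: no

Derivation:
Old min = -19
Change: A[4] -8 -> 51
Changed element was NOT the min; min changes only if 51 < -19.
New min = -19; changed? no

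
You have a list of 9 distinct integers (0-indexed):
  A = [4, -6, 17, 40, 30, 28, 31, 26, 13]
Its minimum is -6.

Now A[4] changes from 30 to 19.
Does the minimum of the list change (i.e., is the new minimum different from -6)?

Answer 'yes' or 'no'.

Answer: no

Derivation:
Old min = -6
Change: A[4] 30 -> 19
Changed element was NOT the min; min changes only if 19 < -6.
New min = -6; changed? no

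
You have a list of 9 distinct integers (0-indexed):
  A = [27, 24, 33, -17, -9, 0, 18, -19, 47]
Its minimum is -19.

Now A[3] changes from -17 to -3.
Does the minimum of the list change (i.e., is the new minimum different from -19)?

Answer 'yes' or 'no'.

Answer: no

Derivation:
Old min = -19
Change: A[3] -17 -> -3
Changed element was NOT the min; min changes only if -3 < -19.
New min = -19; changed? no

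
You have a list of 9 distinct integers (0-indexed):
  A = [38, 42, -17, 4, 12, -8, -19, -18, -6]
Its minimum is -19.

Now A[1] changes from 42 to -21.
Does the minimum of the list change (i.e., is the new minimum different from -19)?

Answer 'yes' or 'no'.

Old min = -19
Change: A[1] 42 -> -21
Changed element was NOT the min; min changes only if -21 < -19.
New min = -21; changed? yes

Answer: yes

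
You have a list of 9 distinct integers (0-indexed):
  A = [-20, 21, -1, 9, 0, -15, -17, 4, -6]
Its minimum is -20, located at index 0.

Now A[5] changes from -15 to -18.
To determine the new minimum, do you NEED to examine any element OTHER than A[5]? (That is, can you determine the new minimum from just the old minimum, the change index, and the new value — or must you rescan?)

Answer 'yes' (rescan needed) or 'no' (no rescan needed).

Old min = -20 at index 0
Change at index 5: -15 -> -18
Index 5 was NOT the min. New min = min(-20, -18). No rescan of other elements needed.
Needs rescan: no

Answer: no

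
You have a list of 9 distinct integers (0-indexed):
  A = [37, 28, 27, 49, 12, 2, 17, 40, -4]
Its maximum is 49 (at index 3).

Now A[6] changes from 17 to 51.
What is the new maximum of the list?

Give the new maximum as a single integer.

Answer: 51

Derivation:
Old max = 49 (at index 3)
Change: A[6] 17 -> 51
Changed element was NOT the old max.
  New max = max(old_max, new_val) = max(49, 51) = 51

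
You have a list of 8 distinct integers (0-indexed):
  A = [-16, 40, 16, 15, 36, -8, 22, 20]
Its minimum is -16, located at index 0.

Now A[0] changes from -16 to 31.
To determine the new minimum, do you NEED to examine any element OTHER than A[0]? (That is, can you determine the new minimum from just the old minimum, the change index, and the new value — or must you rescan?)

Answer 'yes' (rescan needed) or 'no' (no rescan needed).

Answer: yes

Derivation:
Old min = -16 at index 0
Change at index 0: -16 -> 31
Index 0 WAS the min and new value 31 > old min -16. Must rescan other elements to find the new min.
Needs rescan: yes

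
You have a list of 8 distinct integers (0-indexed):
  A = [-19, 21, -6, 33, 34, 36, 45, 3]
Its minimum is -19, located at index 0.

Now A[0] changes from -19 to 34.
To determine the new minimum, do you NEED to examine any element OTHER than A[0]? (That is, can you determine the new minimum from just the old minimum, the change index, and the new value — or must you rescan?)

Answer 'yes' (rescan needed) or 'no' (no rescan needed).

Answer: yes

Derivation:
Old min = -19 at index 0
Change at index 0: -19 -> 34
Index 0 WAS the min and new value 34 > old min -19. Must rescan other elements to find the new min.
Needs rescan: yes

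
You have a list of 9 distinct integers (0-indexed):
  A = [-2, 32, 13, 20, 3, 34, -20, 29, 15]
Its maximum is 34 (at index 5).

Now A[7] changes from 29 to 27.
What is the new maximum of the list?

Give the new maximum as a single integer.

Old max = 34 (at index 5)
Change: A[7] 29 -> 27
Changed element was NOT the old max.
  New max = max(old_max, new_val) = max(34, 27) = 34

Answer: 34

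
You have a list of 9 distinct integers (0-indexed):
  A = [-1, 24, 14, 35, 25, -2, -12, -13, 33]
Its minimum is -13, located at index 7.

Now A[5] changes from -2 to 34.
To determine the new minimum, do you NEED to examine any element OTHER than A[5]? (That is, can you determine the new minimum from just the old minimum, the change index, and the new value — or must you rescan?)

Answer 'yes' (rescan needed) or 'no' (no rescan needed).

Answer: no

Derivation:
Old min = -13 at index 7
Change at index 5: -2 -> 34
Index 5 was NOT the min. New min = min(-13, 34). No rescan of other elements needed.
Needs rescan: no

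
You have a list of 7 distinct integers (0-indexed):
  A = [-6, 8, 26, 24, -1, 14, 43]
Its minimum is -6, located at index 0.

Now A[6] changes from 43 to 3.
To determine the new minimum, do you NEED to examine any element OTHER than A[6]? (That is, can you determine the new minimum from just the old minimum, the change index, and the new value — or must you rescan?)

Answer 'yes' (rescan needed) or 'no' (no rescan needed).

Answer: no

Derivation:
Old min = -6 at index 0
Change at index 6: 43 -> 3
Index 6 was NOT the min. New min = min(-6, 3). No rescan of other elements needed.
Needs rescan: no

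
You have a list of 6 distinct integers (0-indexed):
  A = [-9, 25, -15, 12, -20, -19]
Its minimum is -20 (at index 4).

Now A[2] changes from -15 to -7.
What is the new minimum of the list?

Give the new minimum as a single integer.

Answer: -20

Derivation:
Old min = -20 (at index 4)
Change: A[2] -15 -> -7
Changed element was NOT the old min.
  New min = min(old_min, new_val) = min(-20, -7) = -20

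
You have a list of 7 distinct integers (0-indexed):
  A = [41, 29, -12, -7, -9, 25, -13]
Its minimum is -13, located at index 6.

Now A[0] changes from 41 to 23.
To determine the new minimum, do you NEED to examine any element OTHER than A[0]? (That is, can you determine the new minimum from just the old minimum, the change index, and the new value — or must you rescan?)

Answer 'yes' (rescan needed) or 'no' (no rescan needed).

Old min = -13 at index 6
Change at index 0: 41 -> 23
Index 0 was NOT the min. New min = min(-13, 23). No rescan of other elements needed.
Needs rescan: no

Answer: no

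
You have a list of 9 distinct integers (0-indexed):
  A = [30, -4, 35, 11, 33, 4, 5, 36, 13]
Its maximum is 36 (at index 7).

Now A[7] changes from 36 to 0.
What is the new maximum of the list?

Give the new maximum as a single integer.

Old max = 36 (at index 7)
Change: A[7] 36 -> 0
Changed element WAS the max -> may need rescan.
  Max of remaining elements: 35
  New max = max(0, 35) = 35

Answer: 35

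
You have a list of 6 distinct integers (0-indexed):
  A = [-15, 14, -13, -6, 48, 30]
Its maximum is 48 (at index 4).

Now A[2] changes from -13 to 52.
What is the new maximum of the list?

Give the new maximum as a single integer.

Answer: 52

Derivation:
Old max = 48 (at index 4)
Change: A[2] -13 -> 52
Changed element was NOT the old max.
  New max = max(old_max, new_val) = max(48, 52) = 52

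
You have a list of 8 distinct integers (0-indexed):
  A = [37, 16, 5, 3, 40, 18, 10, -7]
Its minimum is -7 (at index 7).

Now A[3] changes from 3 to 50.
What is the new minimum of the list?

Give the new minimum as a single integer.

Old min = -7 (at index 7)
Change: A[3] 3 -> 50
Changed element was NOT the old min.
  New min = min(old_min, new_val) = min(-7, 50) = -7

Answer: -7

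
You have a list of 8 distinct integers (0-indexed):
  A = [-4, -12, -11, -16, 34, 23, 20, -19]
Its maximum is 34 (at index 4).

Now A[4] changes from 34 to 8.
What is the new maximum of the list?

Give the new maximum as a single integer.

Answer: 23

Derivation:
Old max = 34 (at index 4)
Change: A[4] 34 -> 8
Changed element WAS the max -> may need rescan.
  Max of remaining elements: 23
  New max = max(8, 23) = 23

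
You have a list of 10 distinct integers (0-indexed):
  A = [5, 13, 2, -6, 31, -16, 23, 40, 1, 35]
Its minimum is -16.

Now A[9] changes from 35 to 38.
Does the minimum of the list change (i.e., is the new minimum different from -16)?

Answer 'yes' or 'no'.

Answer: no

Derivation:
Old min = -16
Change: A[9] 35 -> 38
Changed element was NOT the min; min changes only if 38 < -16.
New min = -16; changed? no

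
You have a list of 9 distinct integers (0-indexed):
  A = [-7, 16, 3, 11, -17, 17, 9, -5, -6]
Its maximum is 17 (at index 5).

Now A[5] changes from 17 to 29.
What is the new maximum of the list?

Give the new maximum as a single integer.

Answer: 29

Derivation:
Old max = 17 (at index 5)
Change: A[5] 17 -> 29
Changed element WAS the max -> may need rescan.
  Max of remaining elements: 16
  New max = max(29, 16) = 29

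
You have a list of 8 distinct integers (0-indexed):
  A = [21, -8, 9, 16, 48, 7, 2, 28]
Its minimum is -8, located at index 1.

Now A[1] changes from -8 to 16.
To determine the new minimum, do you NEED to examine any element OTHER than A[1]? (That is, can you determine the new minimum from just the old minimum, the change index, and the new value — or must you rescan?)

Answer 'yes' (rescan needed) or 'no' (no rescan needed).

Answer: yes

Derivation:
Old min = -8 at index 1
Change at index 1: -8 -> 16
Index 1 WAS the min and new value 16 > old min -8. Must rescan other elements to find the new min.
Needs rescan: yes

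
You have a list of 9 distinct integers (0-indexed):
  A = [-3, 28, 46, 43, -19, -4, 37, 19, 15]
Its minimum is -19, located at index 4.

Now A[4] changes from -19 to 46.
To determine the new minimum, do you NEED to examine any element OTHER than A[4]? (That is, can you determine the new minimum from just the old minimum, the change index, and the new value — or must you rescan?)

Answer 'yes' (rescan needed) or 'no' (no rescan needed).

Answer: yes

Derivation:
Old min = -19 at index 4
Change at index 4: -19 -> 46
Index 4 WAS the min and new value 46 > old min -19. Must rescan other elements to find the new min.
Needs rescan: yes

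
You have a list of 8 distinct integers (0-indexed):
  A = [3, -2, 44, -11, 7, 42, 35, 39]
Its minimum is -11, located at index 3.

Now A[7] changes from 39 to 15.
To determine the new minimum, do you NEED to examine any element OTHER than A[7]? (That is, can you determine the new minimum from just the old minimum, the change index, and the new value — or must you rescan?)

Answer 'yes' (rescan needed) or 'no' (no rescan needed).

Old min = -11 at index 3
Change at index 7: 39 -> 15
Index 7 was NOT the min. New min = min(-11, 15). No rescan of other elements needed.
Needs rescan: no

Answer: no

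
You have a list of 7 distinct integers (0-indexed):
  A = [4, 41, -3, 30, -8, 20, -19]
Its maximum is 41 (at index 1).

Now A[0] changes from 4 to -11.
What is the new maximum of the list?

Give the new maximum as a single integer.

Answer: 41

Derivation:
Old max = 41 (at index 1)
Change: A[0] 4 -> -11
Changed element was NOT the old max.
  New max = max(old_max, new_val) = max(41, -11) = 41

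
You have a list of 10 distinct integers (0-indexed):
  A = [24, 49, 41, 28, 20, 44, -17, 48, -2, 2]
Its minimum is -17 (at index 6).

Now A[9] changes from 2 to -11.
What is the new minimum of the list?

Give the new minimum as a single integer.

Old min = -17 (at index 6)
Change: A[9] 2 -> -11
Changed element was NOT the old min.
  New min = min(old_min, new_val) = min(-17, -11) = -17

Answer: -17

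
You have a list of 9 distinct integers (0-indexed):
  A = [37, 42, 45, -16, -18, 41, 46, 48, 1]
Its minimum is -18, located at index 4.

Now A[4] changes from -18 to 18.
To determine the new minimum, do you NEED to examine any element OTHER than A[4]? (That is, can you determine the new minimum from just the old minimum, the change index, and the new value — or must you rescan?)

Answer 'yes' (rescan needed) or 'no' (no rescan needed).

Old min = -18 at index 4
Change at index 4: -18 -> 18
Index 4 WAS the min and new value 18 > old min -18. Must rescan other elements to find the new min.
Needs rescan: yes

Answer: yes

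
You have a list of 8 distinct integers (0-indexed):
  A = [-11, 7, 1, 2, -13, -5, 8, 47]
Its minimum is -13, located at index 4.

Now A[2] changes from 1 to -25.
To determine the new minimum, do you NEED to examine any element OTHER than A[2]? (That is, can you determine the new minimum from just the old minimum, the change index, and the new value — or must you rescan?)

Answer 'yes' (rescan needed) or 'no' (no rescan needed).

Old min = -13 at index 4
Change at index 2: 1 -> -25
Index 2 was NOT the min. New min = min(-13, -25). No rescan of other elements needed.
Needs rescan: no

Answer: no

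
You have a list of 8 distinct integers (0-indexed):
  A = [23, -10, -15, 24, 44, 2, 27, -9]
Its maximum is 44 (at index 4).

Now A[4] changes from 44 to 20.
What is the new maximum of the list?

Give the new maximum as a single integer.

Old max = 44 (at index 4)
Change: A[4] 44 -> 20
Changed element WAS the max -> may need rescan.
  Max of remaining elements: 27
  New max = max(20, 27) = 27

Answer: 27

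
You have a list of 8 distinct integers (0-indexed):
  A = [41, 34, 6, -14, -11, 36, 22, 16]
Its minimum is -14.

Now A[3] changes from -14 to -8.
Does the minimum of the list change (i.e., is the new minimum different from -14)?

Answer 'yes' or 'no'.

Answer: yes

Derivation:
Old min = -14
Change: A[3] -14 -> -8
Changed element was the min; new min must be rechecked.
New min = -11; changed? yes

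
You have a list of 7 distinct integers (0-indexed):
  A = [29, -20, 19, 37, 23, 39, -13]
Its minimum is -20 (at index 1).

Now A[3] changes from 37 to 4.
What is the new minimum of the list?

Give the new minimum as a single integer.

Answer: -20

Derivation:
Old min = -20 (at index 1)
Change: A[3] 37 -> 4
Changed element was NOT the old min.
  New min = min(old_min, new_val) = min(-20, 4) = -20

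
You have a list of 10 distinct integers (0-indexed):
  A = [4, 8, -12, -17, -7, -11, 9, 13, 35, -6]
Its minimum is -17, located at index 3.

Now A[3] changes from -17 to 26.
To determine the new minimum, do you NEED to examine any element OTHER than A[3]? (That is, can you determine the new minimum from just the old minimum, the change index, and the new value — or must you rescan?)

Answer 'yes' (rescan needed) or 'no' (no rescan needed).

Answer: yes

Derivation:
Old min = -17 at index 3
Change at index 3: -17 -> 26
Index 3 WAS the min and new value 26 > old min -17. Must rescan other elements to find the new min.
Needs rescan: yes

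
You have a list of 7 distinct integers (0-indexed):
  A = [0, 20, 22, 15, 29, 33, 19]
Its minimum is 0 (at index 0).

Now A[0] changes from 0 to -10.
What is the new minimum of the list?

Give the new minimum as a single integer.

Answer: -10

Derivation:
Old min = 0 (at index 0)
Change: A[0] 0 -> -10
Changed element WAS the min. Need to check: is -10 still <= all others?
  Min of remaining elements: 15
  New min = min(-10, 15) = -10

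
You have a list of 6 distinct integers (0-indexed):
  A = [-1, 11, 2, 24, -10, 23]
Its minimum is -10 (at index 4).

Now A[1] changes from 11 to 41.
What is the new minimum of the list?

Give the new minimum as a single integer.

Old min = -10 (at index 4)
Change: A[1] 11 -> 41
Changed element was NOT the old min.
  New min = min(old_min, new_val) = min(-10, 41) = -10

Answer: -10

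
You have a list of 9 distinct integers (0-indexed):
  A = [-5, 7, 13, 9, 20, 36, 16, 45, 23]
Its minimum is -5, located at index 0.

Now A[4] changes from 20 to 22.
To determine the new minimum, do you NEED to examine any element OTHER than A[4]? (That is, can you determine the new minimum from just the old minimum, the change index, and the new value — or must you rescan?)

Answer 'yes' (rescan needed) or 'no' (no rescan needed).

Old min = -5 at index 0
Change at index 4: 20 -> 22
Index 4 was NOT the min. New min = min(-5, 22). No rescan of other elements needed.
Needs rescan: no

Answer: no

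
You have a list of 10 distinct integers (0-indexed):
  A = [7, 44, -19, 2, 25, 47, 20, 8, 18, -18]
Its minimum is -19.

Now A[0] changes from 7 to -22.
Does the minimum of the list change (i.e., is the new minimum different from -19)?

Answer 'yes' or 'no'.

Answer: yes

Derivation:
Old min = -19
Change: A[0] 7 -> -22
Changed element was NOT the min; min changes only if -22 < -19.
New min = -22; changed? yes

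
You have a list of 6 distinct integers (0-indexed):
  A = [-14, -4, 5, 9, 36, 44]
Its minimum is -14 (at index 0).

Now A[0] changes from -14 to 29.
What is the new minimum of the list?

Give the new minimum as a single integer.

Old min = -14 (at index 0)
Change: A[0] -14 -> 29
Changed element WAS the min. Need to check: is 29 still <= all others?
  Min of remaining elements: -4
  New min = min(29, -4) = -4

Answer: -4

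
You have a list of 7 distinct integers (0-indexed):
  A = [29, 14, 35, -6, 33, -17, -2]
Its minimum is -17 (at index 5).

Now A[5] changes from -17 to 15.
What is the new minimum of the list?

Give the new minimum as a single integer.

Old min = -17 (at index 5)
Change: A[5] -17 -> 15
Changed element WAS the min. Need to check: is 15 still <= all others?
  Min of remaining elements: -6
  New min = min(15, -6) = -6

Answer: -6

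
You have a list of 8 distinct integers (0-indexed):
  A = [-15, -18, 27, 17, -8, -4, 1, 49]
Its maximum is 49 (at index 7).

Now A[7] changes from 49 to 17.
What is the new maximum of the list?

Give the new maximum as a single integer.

Old max = 49 (at index 7)
Change: A[7] 49 -> 17
Changed element WAS the max -> may need rescan.
  Max of remaining elements: 27
  New max = max(17, 27) = 27

Answer: 27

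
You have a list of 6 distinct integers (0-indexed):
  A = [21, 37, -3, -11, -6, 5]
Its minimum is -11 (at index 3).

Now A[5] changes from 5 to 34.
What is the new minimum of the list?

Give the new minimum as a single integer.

Old min = -11 (at index 3)
Change: A[5] 5 -> 34
Changed element was NOT the old min.
  New min = min(old_min, new_val) = min(-11, 34) = -11

Answer: -11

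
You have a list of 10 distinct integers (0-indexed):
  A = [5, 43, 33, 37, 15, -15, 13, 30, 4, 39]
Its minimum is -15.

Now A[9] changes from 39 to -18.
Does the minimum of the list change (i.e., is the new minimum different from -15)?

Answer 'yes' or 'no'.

Answer: yes

Derivation:
Old min = -15
Change: A[9] 39 -> -18
Changed element was NOT the min; min changes only if -18 < -15.
New min = -18; changed? yes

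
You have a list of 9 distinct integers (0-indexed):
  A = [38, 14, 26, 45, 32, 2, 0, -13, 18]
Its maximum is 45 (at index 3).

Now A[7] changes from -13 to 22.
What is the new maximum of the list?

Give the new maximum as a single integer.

Old max = 45 (at index 3)
Change: A[7] -13 -> 22
Changed element was NOT the old max.
  New max = max(old_max, new_val) = max(45, 22) = 45

Answer: 45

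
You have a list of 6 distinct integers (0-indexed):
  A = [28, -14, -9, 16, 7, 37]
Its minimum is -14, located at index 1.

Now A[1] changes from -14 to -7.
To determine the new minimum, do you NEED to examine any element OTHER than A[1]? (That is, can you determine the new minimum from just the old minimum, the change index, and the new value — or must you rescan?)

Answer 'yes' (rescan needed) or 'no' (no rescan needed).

Old min = -14 at index 1
Change at index 1: -14 -> -7
Index 1 WAS the min and new value -7 > old min -14. Must rescan other elements to find the new min.
Needs rescan: yes

Answer: yes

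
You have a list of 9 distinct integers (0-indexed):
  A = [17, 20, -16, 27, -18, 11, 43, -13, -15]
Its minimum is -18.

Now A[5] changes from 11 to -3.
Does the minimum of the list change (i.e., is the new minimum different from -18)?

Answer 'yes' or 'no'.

Old min = -18
Change: A[5] 11 -> -3
Changed element was NOT the min; min changes only if -3 < -18.
New min = -18; changed? no

Answer: no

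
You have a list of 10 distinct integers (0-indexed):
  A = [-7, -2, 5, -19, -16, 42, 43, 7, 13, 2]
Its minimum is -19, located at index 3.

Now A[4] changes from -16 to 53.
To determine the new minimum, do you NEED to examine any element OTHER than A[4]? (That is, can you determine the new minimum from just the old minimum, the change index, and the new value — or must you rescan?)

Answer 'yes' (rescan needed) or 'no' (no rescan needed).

Answer: no

Derivation:
Old min = -19 at index 3
Change at index 4: -16 -> 53
Index 4 was NOT the min. New min = min(-19, 53). No rescan of other elements needed.
Needs rescan: no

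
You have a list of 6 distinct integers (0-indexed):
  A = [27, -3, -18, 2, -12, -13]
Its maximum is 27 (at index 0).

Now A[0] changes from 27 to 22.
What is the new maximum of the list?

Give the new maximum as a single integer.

Answer: 22

Derivation:
Old max = 27 (at index 0)
Change: A[0] 27 -> 22
Changed element WAS the max -> may need rescan.
  Max of remaining elements: 2
  New max = max(22, 2) = 22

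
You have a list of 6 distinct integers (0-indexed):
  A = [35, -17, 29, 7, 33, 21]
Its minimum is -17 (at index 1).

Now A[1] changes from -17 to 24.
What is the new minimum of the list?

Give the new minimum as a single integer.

Old min = -17 (at index 1)
Change: A[1] -17 -> 24
Changed element WAS the min. Need to check: is 24 still <= all others?
  Min of remaining elements: 7
  New min = min(24, 7) = 7

Answer: 7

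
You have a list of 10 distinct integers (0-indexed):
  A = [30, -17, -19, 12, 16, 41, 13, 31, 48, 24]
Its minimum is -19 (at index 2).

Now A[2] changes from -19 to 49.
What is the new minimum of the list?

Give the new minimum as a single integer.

Answer: -17

Derivation:
Old min = -19 (at index 2)
Change: A[2] -19 -> 49
Changed element WAS the min. Need to check: is 49 still <= all others?
  Min of remaining elements: -17
  New min = min(49, -17) = -17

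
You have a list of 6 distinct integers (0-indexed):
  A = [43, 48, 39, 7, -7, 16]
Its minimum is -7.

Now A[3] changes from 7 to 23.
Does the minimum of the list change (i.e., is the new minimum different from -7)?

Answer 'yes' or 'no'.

Answer: no

Derivation:
Old min = -7
Change: A[3] 7 -> 23
Changed element was NOT the min; min changes only if 23 < -7.
New min = -7; changed? no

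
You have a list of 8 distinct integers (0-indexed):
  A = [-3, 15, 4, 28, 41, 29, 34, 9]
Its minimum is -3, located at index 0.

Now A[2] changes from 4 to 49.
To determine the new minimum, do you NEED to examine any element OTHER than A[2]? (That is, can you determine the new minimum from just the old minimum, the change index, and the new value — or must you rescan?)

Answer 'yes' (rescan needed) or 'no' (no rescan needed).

Answer: no

Derivation:
Old min = -3 at index 0
Change at index 2: 4 -> 49
Index 2 was NOT the min. New min = min(-3, 49). No rescan of other elements needed.
Needs rescan: no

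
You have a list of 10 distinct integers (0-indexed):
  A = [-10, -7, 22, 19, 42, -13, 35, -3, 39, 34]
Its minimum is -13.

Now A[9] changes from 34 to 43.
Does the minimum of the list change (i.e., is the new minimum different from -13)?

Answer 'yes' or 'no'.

Old min = -13
Change: A[9] 34 -> 43
Changed element was NOT the min; min changes only if 43 < -13.
New min = -13; changed? no

Answer: no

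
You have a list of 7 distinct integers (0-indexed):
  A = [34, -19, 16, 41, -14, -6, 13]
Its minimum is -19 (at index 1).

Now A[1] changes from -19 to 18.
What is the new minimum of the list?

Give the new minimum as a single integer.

Answer: -14

Derivation:
Old min = -19 (at index 1)
Change: A[1] -19 -> 18
Changed element WAS the min. Need to check: is 18 still <= all others?
  Min of remaining elements: -14
  New min = min(18, -14) = -14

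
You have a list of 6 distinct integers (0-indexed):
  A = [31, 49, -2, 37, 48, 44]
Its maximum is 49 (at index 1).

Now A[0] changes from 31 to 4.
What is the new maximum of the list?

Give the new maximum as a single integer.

Answer: 49

Derivation:
Old max = 49 (at index 1)
Change: A[0] 31 -> 4
Changed element was NOT the old max.
  New max = max(old_max, new_val) = max(49, 4) = 49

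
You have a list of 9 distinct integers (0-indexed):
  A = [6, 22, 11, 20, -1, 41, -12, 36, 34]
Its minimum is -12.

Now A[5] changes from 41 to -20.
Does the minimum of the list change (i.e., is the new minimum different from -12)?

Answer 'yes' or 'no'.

Answer: yes

Derivation:
Old min = -12
Change: A[5] 41 -> -20
Changed element was NOT the min; min changes only if -20 < -12.
New min = -20; changed? yes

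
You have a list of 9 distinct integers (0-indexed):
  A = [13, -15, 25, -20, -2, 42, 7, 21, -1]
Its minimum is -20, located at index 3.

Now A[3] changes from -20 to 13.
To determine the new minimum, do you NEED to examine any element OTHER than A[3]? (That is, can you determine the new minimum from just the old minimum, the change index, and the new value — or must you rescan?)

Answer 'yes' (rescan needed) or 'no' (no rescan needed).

Old min = -20 at index 3
Change at index 3: -20 -> 13
Index 3 WAS the min and new value 13 > old min -20. Must rescan other elements to find the new min.
Needs rescan: yes

Answer: yes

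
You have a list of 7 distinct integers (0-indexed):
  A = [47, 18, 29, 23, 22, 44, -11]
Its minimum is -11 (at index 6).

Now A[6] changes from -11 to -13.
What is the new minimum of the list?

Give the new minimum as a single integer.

Old min = -11 (at index 6)
Change: A[6] -11 -> -13
Changed element WAS the min. Need to check: is -13 still <= all others?
  Min of remaining elements: 18
  New min = min(-13, 18) = -13

Answer: -13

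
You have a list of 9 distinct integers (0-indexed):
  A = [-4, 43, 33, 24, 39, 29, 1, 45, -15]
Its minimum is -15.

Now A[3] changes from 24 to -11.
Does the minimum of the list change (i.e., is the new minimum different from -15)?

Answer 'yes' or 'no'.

Old min = -15
Change: A[3] 24 -> -11
Changed element was NOT the min; min changes only if -11 < -15.
New min = -15; changed? no

Answer: no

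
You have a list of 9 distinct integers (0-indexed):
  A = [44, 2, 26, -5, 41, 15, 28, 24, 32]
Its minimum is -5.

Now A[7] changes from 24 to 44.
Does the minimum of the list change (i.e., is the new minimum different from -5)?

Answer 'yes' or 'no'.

Old min = -5
Change: A[7] 24 -> 44
Changed element was NOT the min; min changes only if 44 < -5.
New min = -5; changed? no

Answer: no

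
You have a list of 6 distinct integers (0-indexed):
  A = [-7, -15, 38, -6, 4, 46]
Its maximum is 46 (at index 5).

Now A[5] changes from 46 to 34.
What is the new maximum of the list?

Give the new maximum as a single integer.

Old max = 46 (at index 5)
Change: A[5] 46 -> 34
Changed element WAS the max -> may need rescan.
  Max of remaining elements: 38
  New max = max(34, 38) = 38

Answer: 38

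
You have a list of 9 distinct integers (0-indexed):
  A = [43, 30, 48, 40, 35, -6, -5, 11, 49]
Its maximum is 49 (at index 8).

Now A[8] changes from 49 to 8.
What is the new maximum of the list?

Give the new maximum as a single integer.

Old max = 49 (at index 8)
Change: A[8] 49 -> 8
Changed element WAS the max -> may need rescan.
  Max of remaining elements: 48
  New max = max(8, 48) = 48

Answer: 48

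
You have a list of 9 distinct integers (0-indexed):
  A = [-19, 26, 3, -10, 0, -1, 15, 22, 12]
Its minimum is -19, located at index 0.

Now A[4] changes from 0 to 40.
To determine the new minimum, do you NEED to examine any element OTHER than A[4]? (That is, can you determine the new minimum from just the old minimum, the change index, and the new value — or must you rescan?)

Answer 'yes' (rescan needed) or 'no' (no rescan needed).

Answer: no

Derivation:
Old min = -19 at index 0
Change at index 4: 0 -> 40
Index 4 was NOT the min. New min = min(-19, 40). No rescan of other elements needed.
Needs rescan: no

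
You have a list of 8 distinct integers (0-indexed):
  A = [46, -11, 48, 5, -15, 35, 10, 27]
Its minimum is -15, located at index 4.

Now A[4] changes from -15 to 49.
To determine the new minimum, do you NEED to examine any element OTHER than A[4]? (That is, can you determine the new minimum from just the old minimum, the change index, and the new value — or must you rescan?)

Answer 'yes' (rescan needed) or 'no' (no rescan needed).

Old min = -15 at index 4
Change at index 4: -15 -> 49
Index 4 WAS the min and new value 49 > old min -15. Must rescan other elements to find the new min.
Needs rescan: yes

Answer: yes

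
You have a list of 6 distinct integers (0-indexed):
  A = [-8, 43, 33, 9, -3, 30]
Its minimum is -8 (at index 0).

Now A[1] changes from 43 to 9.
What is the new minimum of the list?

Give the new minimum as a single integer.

Answer: -8

Derivation:
Old min = -8 (at index 0)
Change: A[1] 43 -> 9
Changed element was NOT the old min.
  New min = min(old_min, new_val) = min(-8, 9) = -8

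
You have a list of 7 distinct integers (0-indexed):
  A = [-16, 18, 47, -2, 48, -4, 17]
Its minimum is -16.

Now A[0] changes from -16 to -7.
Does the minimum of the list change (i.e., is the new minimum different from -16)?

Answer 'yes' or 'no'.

Answer: yes

Derivation:
Old min = -16
Change: A[0] -16 -> -7
Changed element was the min; new min must be rechecked.
New min = -7; changed? yes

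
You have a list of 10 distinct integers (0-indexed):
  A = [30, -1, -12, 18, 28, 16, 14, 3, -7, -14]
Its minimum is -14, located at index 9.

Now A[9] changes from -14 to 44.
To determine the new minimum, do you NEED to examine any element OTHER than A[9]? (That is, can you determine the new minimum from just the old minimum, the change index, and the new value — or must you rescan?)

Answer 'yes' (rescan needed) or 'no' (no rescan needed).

Old min = -14 at index 9
Change at index 9: -14 -> 44
Index 9 WAS the min and new value 44 > old min -14. Must rescan other elements to find the new min.
Needs rescan: yes

Answer: yes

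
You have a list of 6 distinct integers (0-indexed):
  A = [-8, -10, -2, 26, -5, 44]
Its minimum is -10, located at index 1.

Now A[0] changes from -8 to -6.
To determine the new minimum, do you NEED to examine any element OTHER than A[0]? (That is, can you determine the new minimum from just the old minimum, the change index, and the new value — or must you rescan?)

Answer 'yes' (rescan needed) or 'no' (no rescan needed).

Old min = -10 at index 1
Change at index 0: -8 -> -6
Index 0 was NOT the min. New min = min(-10, -6). No rescan of other elements needed.
Needs rescan: no

Answer: no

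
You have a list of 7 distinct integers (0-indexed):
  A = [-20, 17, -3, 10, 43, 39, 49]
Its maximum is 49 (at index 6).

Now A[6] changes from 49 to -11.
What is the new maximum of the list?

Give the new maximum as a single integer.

Answer: 43

Derivation:
Old max = 49 (at index 6)
Change: A[6] 49 -> -11
Changed element WAS the max -> may need rescan.
  Max of remaining elements: 43
  New max = max(-11, 43) = 43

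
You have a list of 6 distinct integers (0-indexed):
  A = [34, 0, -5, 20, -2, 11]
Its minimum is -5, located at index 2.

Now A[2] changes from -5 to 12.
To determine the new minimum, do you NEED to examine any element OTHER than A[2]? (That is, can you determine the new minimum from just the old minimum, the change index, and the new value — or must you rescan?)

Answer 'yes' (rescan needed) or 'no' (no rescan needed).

Answer: yes

Derivation:
Old min = -5 at index 2
Change at index 2: -5 -> 12
Index 2 WAS the min and new value 12 > old min -5. Must rescan other elements to find the new min.
Needs rescan: yes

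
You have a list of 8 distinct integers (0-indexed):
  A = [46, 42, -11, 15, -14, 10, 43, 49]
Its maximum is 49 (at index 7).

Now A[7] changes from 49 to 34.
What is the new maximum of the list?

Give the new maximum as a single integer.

Answer: 46

Derivation:
Old max = 49 (at index 7)
Change: A[7] 49 -> 34
Changed element WAS the max -> may need rescan.
  Max of remaining elements: 46
  New max = max(34, 46) = 46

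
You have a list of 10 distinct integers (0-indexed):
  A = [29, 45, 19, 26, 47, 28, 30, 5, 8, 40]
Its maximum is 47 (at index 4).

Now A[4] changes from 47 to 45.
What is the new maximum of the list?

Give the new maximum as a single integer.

Old max = 47 (at index 4)
Change: A[4] 47 -> 45
Changed element WAS the max -> may need rescan.
  Max of remaining elements: 45
  New max = max(45, 45) = 45

Answer: 45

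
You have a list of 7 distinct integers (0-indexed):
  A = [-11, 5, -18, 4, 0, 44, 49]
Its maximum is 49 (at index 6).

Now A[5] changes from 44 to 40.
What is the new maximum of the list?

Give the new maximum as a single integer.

Old max = 49 (at index 6)
Change: A[5] 44 -> 40
Changed element was NOT the old max.
  New max = max(old_max, new_val) = max(49, 40) = 49

Answer: 49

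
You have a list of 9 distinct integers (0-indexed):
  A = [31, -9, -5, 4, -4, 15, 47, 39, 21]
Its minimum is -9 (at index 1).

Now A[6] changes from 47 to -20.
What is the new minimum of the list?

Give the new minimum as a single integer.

Answer: -20

Derivation:
Old min = -9 (at index 1)
Change: A[6] 47 -> -20
Changed element was NOT the old min.
  New min = min(old_min, new_val) = min(-9, -20) = -20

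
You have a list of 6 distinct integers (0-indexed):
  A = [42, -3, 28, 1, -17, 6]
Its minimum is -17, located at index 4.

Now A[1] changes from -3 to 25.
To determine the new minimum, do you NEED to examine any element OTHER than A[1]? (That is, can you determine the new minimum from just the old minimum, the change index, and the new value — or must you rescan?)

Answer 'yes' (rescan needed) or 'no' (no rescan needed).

Old min = -17 at index 4
Change at index 1: -3 -> 25
Index 1 was NOT the min. New min = min(-17, 25). No rescan of other elements needed.
Needs rescan: no

Answer: no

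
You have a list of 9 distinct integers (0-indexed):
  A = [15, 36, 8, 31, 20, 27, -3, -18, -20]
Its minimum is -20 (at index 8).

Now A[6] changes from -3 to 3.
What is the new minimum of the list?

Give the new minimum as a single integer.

Answer: -20

Derivation:
Old min = -20 (at index 8)
Change: A[6] -3 -> 3
Changed element was NOT the old min.
  New min = min(old_min, new_val) = min(-20, 3) = -20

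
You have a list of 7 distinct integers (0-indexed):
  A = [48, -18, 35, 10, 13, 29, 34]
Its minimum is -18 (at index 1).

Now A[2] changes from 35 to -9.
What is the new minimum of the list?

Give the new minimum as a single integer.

Answer: -18

Derivation:
Old min = -18 (at index 1)
Change: A[2] 35 -> -9
Changed element was NOT the old min.
  New min = min(old_min, new_val) = min(-18, -9) = -18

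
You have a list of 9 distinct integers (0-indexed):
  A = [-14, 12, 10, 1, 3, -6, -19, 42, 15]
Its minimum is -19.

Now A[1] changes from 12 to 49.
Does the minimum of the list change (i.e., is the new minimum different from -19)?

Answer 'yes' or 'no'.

Answer: no

Derivation:
Old min = -19
Change: A[1] 12 -> 49
Changed element was NOT the min; min changes only if 49 < -19.
New min = -19; changed? no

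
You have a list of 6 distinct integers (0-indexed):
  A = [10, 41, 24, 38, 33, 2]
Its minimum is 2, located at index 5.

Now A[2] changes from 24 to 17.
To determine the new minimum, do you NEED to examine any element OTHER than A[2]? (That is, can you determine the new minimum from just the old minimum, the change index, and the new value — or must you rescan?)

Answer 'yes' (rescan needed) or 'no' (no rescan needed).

Answer: no

Derivation:
Old min = 2 at index 5
Change at index 2: 24 -> 17
Index 2 was NOT the min. New min = min(2, 17). No rescan of other elements needed.
Needs rescan: no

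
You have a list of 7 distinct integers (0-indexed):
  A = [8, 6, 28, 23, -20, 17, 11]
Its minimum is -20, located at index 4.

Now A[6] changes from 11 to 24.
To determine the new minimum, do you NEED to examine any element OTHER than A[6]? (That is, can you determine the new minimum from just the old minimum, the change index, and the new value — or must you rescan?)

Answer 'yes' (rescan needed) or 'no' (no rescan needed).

Old min = -20 at index 4
Change at index 6: 11 -> 24
Index 6 was NOT the min. New min = min(-20, 24). No rescan of other elements needed.
Needs rescan: no

Answer: no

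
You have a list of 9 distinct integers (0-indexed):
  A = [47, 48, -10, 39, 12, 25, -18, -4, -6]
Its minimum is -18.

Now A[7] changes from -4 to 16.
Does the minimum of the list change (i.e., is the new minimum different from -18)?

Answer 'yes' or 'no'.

Old min = -18
Change: A[7] -4 -> 16
Changed element was NOT the min; min changes only if 16 < -18.
New min = -18; changed? no

Answer: no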